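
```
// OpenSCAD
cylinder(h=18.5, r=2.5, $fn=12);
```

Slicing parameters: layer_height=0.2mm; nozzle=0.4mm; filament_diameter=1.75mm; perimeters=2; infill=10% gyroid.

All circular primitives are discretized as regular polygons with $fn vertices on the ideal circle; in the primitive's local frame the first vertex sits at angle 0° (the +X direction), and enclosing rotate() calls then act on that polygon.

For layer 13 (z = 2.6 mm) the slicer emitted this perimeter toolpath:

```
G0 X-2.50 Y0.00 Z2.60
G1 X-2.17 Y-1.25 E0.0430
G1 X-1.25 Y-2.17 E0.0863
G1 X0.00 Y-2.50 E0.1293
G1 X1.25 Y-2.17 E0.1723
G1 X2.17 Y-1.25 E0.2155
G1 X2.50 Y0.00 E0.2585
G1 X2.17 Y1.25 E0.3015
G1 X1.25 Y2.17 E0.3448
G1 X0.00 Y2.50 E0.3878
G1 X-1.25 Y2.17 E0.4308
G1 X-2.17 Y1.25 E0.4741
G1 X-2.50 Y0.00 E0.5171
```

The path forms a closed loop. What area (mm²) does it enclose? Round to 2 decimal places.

Apply the shoelace formula to the sequence of (X, Y) vertices; enclosed area = 18.79 mm².

18.79 mm²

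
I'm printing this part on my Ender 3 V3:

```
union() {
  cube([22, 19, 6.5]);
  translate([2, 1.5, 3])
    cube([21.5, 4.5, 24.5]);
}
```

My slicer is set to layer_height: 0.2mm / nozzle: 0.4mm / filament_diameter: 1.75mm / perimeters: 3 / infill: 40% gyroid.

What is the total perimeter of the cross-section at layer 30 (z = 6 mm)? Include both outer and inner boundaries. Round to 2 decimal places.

85.00 mm

At z = 6 mm: the cube is present — its section is the full 22×19 rectangle (perimeter 82.00 mm); the cube at (2, 1.5) is present — its section is the full 21.5×4.5 rectangle (perimeter 52.00 mm); Combining (union): the regions partially overlap (shared area 90.00 mm²), so the edge portions inside another operand are dropped and the merged outline is re-measured after clipping — boundary = 85.00 mm. Overall, the cross-section is a single solid region. Total boundary length (outer) = 85.00 mm.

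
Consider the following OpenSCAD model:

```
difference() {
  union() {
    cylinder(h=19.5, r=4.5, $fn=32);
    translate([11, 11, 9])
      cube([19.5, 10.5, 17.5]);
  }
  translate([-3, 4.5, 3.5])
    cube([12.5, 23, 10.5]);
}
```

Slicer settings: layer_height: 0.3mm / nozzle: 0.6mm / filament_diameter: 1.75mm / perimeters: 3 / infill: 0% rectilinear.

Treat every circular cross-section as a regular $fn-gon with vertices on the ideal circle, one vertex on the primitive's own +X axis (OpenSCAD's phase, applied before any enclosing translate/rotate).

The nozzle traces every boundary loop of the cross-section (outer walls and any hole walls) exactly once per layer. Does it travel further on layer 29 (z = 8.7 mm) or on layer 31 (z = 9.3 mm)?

Layer 29 (z = 8.7): the r=4.5 cylinder contributes a regular 32-gon of circumradius 4.5 (perimeter = 2·32·4.500·sin(180°/32) = 28.23 mm); the cube at (11, 11) is not intersected at this z (z outside [9, 26.5]); Merging all regions: only the r=4.5 cylinder is present, so the union is just that shape — boundary = 28.23 mm; the cube at (-3, 4.5) (footprint 12.5×23) is included at this height (perimeter 71.00 mm); After the difference (first − rest): starting from the result so far, the 12.5×23 cube at (-3, 4.5) misses the remaining region (no effect) — boundary = 28.23 mm. So its perimeter = 28.23 mm. Layer 31 (z = 9.3): the r=4.5 cylinder gives a regular 32-gon of circumradius 4.5 (constant along its height) (perimeter = 2·32·4.500·sin(180°/32) = 28.23 mm); the cube at (11, 11) (footprint 19.5×10.5) is included at this height (perimeter 60.00 mm); Combining (union): the 2 present regions are separate (no shared area or edge), so areas and boundary lengths simply add and each stays a separate island — boundary = 88.23 mm; the 12.5×23 cube at (-3, 4.5) contributes its full rectangle (perimeter 71.00 mm); Taking the first minus the rest: starting from that combined region, the 12.5×23 cube at (-3, 4.5) misses the remaining region (no effect) — boundary = 88.23 mm. So its perimeter = 88.23 mm. Layer 31 is larger (88.23 vs 28.23 mm).

layer 31 (z = 9.3 mm)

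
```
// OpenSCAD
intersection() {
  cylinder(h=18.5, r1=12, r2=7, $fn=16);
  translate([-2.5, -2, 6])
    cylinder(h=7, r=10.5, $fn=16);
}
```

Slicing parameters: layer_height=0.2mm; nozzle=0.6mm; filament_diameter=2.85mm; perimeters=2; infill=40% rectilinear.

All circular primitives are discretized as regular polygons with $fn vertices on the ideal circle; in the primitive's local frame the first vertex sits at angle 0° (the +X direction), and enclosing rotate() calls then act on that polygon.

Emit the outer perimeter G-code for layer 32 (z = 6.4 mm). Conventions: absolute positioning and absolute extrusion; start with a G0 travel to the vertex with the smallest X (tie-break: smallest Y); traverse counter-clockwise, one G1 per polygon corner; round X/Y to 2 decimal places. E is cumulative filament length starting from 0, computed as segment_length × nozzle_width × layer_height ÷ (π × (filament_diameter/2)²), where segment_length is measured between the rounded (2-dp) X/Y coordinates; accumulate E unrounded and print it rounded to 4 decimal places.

At z = 6.4 mm: the cone (r1=12→r2=7) has section circumradius 10.270 here — a regular 16-gon; the cylinder at (-2.5, -2): section is a regular 16-gon, circumradius r=10.5; Taking the intersection: the r=10.5 cylinder at (-2.5, -2) partially overlaps the cone; clipping to the common part keeps 264.69 mm² — 1 connected region. The outline is a single polygon with 16 vertices. Extrusion per mm of travel: 0.6 × 0.2 / (π × 1.425²) = 0.018811. Accumulating E over each segment gives final E = 1.0975.

G0 X-10.27 Y0.00 Z6.40
G1 X-9.49 Y-3.93 E0.0754
G1 X-7.26 Y-7.26 E0.1508
G1 X-3.93 Y-9.49 E0.2261
G1 X0.00 Y-10.27 E0.3015
G1 X3.93 Y-9.49 E0.3769
G1 X5.65 Y-8.34 E0.4158
G1 X7.20 Y-6.02 E0.4683
G1 X8.00 Y-2.00 E0.5454
G1 X7.20 Y2.02 E0.6225
G1 X4.92 Y5.42 E0.6995
G1 X1.52 Y7.70 E0.7765
G1 X-2.50 Y8.50 E0.8536
G1 X-6.52 Y7.70 E0.9307
G1 X-7.33 Y7.16 E0.9490
G1 X-9.49 Y3.93 E1.0221
G1 X-10.27 Y0.00 E1.0975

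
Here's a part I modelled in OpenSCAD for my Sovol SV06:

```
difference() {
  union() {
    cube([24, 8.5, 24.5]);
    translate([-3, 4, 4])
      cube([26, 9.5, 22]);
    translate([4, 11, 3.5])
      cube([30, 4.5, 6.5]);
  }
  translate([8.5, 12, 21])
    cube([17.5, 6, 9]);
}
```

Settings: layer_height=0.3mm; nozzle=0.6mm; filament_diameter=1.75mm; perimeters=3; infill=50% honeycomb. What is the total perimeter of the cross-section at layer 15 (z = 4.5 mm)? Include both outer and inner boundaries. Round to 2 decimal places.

107.00 mm

At z = 4.5 mm: the cube (footprint 24×8.5) is included at this height (perimeter 65.00 mm); the 26×9.5 cube at (-3, 4) contributes its full rectangle (perimeter 71.00 mm); the cube at (4, 11) is present — its section is the full 30×4.5 rectangle (perimeter 69.00 mm); Merging all regions: the regions partially overlap (shared area 151.00 mm²), so the edge portions inside another operand are dropped and the merged outline is re-measured after clipping — boundary = 107.00 mm; the cube at (8.5, 12) is not intersected at this z (z outside [21, 30]); After the difference (first − rest): none of the subtracted shapes is present at this height, so that combined region is unchanged — boundary = 107.00 mm. Overall, the cross-section is a single solid region. Total boundary length (outer) = 107.00 mm.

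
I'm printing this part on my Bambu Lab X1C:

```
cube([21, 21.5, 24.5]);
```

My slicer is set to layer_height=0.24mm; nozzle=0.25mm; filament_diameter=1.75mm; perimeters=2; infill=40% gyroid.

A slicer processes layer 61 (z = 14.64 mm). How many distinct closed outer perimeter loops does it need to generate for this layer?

1

At z = 14.64 mm: the cube (footprint 21×21.5) is included at this height. The result has 1 disconnected region.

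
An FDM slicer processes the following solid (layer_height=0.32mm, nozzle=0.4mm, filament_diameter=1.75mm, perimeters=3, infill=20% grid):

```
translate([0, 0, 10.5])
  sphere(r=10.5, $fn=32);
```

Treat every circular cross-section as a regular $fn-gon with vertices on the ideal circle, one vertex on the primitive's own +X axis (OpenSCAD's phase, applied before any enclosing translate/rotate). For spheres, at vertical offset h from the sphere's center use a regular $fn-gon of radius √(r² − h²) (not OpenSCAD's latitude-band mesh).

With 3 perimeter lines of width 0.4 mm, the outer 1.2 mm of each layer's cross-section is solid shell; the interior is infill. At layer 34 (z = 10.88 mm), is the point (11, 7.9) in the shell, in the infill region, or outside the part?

At z = 10.88 mm: the r=10.5 sphere slices to a regular 32-gon of circumradius 10.493 (√(r²−h²) with h=0.38 from center). Overall, the cross-section is a single solid region. The nearest boundary edge runs (8.72, 5.83)→(7.42, 7.42); distance from the point to it = 3.07 mm. The point is not inside any of the regions above, so it lies outside the cross-section (3.07 mm from the nearest boundary).

outside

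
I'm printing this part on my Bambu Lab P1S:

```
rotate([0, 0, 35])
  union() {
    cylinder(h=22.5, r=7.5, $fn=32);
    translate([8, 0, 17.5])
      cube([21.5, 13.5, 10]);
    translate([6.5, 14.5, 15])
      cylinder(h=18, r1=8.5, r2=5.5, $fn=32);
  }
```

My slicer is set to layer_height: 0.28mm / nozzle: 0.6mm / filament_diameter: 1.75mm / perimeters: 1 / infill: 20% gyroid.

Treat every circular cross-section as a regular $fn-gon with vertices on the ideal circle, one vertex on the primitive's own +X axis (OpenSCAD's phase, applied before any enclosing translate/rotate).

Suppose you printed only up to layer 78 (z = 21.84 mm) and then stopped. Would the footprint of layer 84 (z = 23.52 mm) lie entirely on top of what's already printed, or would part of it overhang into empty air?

entirely on top

Compare the two slices. At z = 21.84: the cylinder: section is a regular 32-gon, circumradius r=7.5 (area = (32/2)·7.500²·sin(360°/32) = 175.58 mm²); the cube at (8, 0) (footprint 21.5×13.5) is included at this height (area 290.25 mm²); the cone at (6.5, 14.5) contributes a regular 32-gon of circumradius 7.360 (interpolated between r1=8.5 and r2=5.5 at t=0.380) (area = (32/2)·7.360²·sin(360°/32) = 169.09 mm²); Taking the union: the regions partially overlap — summed areas 634.92 mm² minus the doubly-counted overlap 25.53 mm² gives 609.39 mm² — area = 609.39 mm²; (whole slice rotated 35° about Z — lengths, areas and connectivity unchanged). At z = 23.52: the cylinder is absent (z outside [0, 22.5]); the cube at (8, 0) (footprint 21.5×13.5) is included at this height (area 290.25 mm²); the cone at (6.5, 14.5) (r1=8.5→r2=5.5) has section circumradius 7.080 here — a regular 32-gon (area = (32/2)·7.080²·sin(360°/32) = 156.47 mm²); Combining (union): the regions partially overlap — summed areas 446.72 mm² minus the doubly-counted overlap 23.08 mm² gives 423.64 mm² — area = 423.64 mm²; (rotated 35° about Z; rotation is an isometry so areas/perimeters/island counts are preserved). Checking containment: the cross-section at z = 23.52 is a subset of the cross-section at z = 21.84.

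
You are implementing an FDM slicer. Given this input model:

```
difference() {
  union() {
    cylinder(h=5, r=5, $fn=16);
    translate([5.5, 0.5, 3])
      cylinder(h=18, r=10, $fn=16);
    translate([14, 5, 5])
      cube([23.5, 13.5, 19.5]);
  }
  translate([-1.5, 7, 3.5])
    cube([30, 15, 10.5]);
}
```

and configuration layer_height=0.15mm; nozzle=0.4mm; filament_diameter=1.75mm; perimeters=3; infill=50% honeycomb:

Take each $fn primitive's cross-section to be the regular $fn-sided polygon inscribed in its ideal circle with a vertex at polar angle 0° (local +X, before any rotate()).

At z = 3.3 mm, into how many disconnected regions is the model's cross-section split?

At z = 3.3 mm: the r=5 cylinder contributes a regular 16-gon of circumradius 5; the r=10 cylinder at (5.5, 0.5) gives a regular 16-gon of circumradius 10 (constant along its height); the cube at (14, 5) is absent (z outside [5, 24.5]); Combining (union): the regions partially overlap (shared area 74.02 mm²), so overlapping operands fuse into one piece — 1 connected region; the cube at (-1.5, 7) is absent (z outside [3.5, 14]); Taking the first minus the rest: none of the subtracted shapes is present at this height, so the result so far is unchanged — 1 connected region. The result has 1 disconnected region.

1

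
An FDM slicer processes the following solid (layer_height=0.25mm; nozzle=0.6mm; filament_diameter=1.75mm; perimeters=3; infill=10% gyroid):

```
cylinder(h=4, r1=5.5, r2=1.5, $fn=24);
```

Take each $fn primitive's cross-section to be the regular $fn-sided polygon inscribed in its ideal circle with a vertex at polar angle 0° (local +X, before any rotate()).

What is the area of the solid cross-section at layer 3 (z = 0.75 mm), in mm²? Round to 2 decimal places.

70.08 mm²

At z = 0.75 mm: the cone contributes a regular 24-gon of circumradius 4.750 (interpolated between r1=5.5 and r2=1.5 at t=0.188) (area = (24/2)·4.750²·sin(360°/24) = 70.08 mm²). Overall, the cross-section is a single solid region. Net area = 70.08 mm².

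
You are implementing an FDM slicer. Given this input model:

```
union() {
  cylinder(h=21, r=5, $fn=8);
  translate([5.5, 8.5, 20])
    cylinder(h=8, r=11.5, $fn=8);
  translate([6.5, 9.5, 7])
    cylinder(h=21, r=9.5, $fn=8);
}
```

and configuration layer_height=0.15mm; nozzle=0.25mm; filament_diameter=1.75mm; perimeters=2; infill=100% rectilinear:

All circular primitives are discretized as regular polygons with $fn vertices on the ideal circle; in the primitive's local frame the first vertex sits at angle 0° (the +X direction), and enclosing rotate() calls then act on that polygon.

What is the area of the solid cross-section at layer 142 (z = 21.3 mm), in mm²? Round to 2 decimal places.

374.06 mm²

At z = 21.3 mm: the cylinder is not intersected at this z (z outside [0, 21]); the r=11.5 cylinder at (5.5, 8.5) gives a regular 8-gon of circumradius 11.5 (constant along its height) (area = (8/2)·11.500²·sin(360°/8) = 374.06 mm²); the r=9.5 cylinder at (6.5, 9.5) contributes a regular 8-gon of circumradius 9.5 (area = (8/2)·9.500²·sin(360°/8) = 255.27 mm²); Merging all regions: the r=9.5 cylinder at (6.5, 9.5) lies entirely inside the r=11.5 cylinder at (5.5, 8.5), so the union is just the r=11.5 cylinder at (5.5, 8.5) — area = 374.06 mm². Overall, the cross-section is a single solid region. Net area = 374.06 mm².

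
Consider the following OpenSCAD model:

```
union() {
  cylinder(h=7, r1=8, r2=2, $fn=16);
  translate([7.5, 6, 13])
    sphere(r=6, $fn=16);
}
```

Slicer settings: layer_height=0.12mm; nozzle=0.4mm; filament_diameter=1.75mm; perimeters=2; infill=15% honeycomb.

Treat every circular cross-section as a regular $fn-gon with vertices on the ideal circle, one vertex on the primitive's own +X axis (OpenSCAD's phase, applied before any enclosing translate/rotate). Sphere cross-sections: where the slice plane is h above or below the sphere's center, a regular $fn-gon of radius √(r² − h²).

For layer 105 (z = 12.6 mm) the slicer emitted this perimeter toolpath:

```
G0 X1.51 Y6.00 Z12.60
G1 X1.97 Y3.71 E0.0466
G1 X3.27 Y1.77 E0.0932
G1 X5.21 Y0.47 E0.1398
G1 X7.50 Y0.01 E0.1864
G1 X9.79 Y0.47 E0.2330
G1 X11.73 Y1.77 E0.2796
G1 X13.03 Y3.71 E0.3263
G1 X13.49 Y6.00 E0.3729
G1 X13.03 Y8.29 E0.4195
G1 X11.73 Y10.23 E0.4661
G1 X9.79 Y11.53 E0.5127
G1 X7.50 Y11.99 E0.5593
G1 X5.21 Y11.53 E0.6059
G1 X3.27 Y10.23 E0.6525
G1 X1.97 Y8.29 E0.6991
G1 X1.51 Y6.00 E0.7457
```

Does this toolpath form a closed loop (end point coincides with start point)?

yes

Start point (G0): (1.51, 6.00). End point (last G1): the path returns to the start — closed.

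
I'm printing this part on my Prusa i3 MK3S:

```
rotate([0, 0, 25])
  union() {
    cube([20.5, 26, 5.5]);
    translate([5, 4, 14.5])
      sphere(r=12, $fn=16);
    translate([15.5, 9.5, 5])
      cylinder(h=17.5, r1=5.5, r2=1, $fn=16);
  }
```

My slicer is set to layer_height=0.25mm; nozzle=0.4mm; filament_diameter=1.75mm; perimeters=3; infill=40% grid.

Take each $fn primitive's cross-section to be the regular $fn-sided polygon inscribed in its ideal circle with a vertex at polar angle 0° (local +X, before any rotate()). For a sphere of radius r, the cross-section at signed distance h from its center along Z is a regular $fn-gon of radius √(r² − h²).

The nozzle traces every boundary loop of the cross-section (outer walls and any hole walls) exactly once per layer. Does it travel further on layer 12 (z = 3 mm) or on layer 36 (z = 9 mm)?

Layer 12 (z = 3): the cube is present — its section is the full 20.5×26 rectangle (perimeter 93.00 mm); the r=12 sphere at (5, 4) contributes a regular 16-gon of circumradius √(12²−11.5²) = 3.428 (perimeter = 2·16·3.428·sin(180°/16) = 21.40 mm); the cone at (15.5, 9.5) is absent (z outside [5, 22.5]); Combining (union): the r=12 sphere at (5, 4) lies entirely inside the 20.5×26 cube, so the union is just the 20.5×26 cube — boundary = 93.00 mm; (rotated 25° about Z; rotation is an isometry so areas/perimeters/island counts are preserved). So its perimeter = 93.00 mm. Layer 36 (z = 9): the cube is not intersected at this z (z outside [0, 5.5]); the r=12 sphere at (5, 4) slices to a regular 16-gon of circumradius 10.665 (√(r²−h²) with h=5.5 from center) (perimeter = 2·16·10.665·sin(180°/16) = 66.58 mm); the cone at (15.5, 9.5) (r1=5.5→r2=1) has section circumradius 4.471 here — a regular 16-gon (perimeter = 2·16·4.471·sin(180°/16) = 27.91 mm); Taking the union: the regions partially overlap (shared area 16.92 mm²), so the edge portions inside another operand are dropped and the merged outline is re-measured after clipping — boundary = 76.83 mm; (whole slice rotated 25° about Z — lengths, areas and connectivity unchanged). So its perimeter = 76.83 mm. Layer 12 is larger (93.00 vs 76.83 mm).

layer 12 (z = 3 mm)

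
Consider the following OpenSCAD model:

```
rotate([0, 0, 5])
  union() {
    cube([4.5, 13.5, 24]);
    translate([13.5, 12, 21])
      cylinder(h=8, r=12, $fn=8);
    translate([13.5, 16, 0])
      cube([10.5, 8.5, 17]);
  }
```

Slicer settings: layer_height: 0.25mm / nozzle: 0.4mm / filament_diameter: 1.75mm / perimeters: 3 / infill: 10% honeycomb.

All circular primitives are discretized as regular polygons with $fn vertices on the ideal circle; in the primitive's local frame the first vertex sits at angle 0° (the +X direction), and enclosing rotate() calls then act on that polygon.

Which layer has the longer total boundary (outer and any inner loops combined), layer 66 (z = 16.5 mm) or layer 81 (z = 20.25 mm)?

layer 66 (z = 16.5 mm)

Layer 66 (z = 16.5): the 4.5×13.5 cube contributes its full rectangle (perimeter 36.00 mm); the cylinder at (13.5, 12) is not intersected at this z (z outside [21, 29]); the cube at (13.5, 16) is present — its section is the full 10.5×8.5 rectangle (perimeter 38.00 mm); Merging all regions: the 2 present regions are separate (no shared area or edge), so areas and boundary lengths simply add and each stays a separate island — boundary = 74.00 mm; (rotated 5° about Z; rotation is an isometry so areas/perimeters/island counts are preserved). So its perimeter = 74.00 mm. Layer 81 (z = 20.25): the cube is present — its section is the full 4.5×13.5 rectangle (perimeter 36.00 mm); the cylinder at (13.5, 12) is absent (z outside [21, 29]); the cube at (13.5, 16) is absent (z outside [0, 17]); Combining (union): only the 4.5×13.5 cube is present, so the union is just that shape — boundary = 36.00 mm; (whole slice rotated 5° about Z — lengths, areas and connectivity unchanged). So its perimeter = 36.00 mm. Layer 66 is larger (74.00 vs 36.00 mm).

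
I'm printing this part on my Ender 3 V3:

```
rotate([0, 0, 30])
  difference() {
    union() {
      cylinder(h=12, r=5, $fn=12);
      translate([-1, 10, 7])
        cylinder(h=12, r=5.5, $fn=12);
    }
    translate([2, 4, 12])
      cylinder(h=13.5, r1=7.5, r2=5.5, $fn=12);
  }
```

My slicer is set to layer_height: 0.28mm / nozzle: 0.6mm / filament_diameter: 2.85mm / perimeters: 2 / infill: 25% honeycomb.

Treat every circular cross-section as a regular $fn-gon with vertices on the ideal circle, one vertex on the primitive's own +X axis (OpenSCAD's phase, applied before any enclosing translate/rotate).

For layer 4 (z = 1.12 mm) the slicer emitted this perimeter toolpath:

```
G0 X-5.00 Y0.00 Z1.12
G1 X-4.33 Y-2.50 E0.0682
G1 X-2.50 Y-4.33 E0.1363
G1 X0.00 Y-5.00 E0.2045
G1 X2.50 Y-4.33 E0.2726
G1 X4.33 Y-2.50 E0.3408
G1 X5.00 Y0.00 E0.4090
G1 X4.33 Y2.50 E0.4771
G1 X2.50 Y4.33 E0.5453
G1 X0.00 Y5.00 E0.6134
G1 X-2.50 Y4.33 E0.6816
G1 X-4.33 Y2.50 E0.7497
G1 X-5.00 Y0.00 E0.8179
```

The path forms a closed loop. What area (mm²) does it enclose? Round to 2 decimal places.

75.00 mm²

Apply the shoelace formula to the sequence of (X, Y) vertices; enclosed area = 75.00 mm².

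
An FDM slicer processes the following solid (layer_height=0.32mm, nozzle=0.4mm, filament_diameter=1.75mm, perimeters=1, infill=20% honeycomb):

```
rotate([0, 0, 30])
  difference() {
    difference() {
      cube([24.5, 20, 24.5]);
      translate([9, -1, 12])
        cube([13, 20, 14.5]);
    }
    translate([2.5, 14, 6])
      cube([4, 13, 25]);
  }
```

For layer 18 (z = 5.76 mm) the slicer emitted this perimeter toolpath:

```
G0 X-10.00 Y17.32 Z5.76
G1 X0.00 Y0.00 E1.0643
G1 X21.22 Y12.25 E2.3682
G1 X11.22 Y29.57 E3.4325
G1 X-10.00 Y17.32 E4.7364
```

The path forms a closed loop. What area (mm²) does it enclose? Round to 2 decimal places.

Apply the shoelace formula to the sequence of (X, Y) vertices; enclosed area = 490.03 mm².

490.03 mm²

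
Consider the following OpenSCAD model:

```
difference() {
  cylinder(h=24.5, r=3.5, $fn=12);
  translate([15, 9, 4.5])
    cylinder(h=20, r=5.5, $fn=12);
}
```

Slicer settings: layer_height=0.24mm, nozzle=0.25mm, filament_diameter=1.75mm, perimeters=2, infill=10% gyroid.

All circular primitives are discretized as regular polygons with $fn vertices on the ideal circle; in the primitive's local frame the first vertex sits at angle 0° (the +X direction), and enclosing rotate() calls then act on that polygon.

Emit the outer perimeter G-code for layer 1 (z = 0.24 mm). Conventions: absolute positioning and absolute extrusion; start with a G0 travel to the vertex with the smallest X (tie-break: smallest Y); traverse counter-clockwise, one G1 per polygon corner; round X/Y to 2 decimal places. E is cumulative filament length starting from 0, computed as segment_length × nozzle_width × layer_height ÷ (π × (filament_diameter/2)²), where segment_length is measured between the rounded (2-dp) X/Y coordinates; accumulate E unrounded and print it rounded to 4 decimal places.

G0 X-3.50 Y0.00 Z0.24
G1 X-3.03 Y-1.75 E0.0452
G1 X-1.75 Y-3.03 E0.0904
G1 X0.00 Y-3.50 E0.1356
G1 X1.75 Y-3.03 E0.1808
G1 X3.03 Y-1.75 E0.2259
G1 X3.50 Y0.00 E0.2711
G1 X3.03 Y1.75 E0.3163
G1 X1.75 Y3.03 E0.3615
G1 X0.00 Y3.50 E0.4067
G1 X-1.75 Y3.03 E0.4519
G1 X-3.03 Y1.75 E0.4970
G1 X-3.50 Y0.00 E0.5422

At z = 0.24 mm: the r=3.5 cylinder contributes a regular 12-gon of circumradius 3.5; the cylinder at (15, 9) is absent (z outside [4.5, 24.5]); Taking the first minus the rest: none of the subtracted shapes is present at this height, so the r=3.5 cylinder is unchanged — 1 connected region. The outline is a single polygon with 12 vertices. Extrusion per mm of travel: 0.25 × 0.24 / (π × 0.875²) = 0.024945. Accumulating E over each segment gives final E = 0.5422.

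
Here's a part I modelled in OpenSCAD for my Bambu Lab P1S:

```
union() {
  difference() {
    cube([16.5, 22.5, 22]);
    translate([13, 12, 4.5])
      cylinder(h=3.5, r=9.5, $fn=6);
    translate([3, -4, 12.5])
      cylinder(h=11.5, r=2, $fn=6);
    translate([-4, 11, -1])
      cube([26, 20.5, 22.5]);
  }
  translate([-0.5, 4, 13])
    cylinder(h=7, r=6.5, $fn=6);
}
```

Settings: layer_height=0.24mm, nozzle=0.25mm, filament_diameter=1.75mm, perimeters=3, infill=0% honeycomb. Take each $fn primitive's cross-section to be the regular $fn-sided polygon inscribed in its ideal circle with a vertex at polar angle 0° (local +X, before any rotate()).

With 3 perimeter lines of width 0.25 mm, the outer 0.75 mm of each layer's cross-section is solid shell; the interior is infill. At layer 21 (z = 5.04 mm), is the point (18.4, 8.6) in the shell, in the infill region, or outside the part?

At z = 5.04 mm: the cube is present — its section is the full 16.5×22.5 rectangle; the cylinder at (13, 12): section is a regular 6-gon, circumradius r=9.5; the cylinder at (3, -4) is absent (z outside [12.5, 24]); the cube at (-4, 11) (footprint 26×20.5) is included at this height; After the difference (first − rest): starting from the 16.5×22.5 cube, the r=9.5 cylinder at (13, 12) partially overlaps it — only the 174.83 mm² overlap (of its 234.48 mm²) is removed, clipping the outline; the 26×20.5 cube at (-4, 11) partially overlaps it — only the 89.62 mm² overlap (of its 533.00 mm²) is removed, clipping the outline — 1 connected region; the cylinder at (-0.5, 4) is not intersected at this z (z outside [13, 20]); Merging all regions: only that combined region is present, so the union is just that shape — 1 connected region. Overall, the cross-section is a single solid region. The nearest boundary edge runs (8.25, 3.77)→(16.50, 3.77); distance from the point to it = 5.19 mm. The point is not inside any of the regions above, so it lies outside the cross-section (5.19 mm from the nearest boundary).

outside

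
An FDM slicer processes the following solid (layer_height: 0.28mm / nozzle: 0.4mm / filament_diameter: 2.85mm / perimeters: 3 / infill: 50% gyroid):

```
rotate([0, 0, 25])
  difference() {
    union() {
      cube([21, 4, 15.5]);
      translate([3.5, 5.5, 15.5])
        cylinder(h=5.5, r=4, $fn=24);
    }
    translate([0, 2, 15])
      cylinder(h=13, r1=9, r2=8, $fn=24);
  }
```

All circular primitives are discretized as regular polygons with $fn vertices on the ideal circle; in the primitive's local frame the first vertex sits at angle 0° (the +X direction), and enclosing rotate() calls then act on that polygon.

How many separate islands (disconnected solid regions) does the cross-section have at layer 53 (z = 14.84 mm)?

At z = 14.84 mm: the 21×4 cube contributes its full rectangle; the cylinder at (3.5, 5.5) is absent (z outside [15.5, 21]); Combining (union): only the 21×4 cube is present, so the union is just that shape — 1 connected region; the cone at (0, 2) is absent (z outside [15, 28]); Subtracting the remaining from the first: none of the subtracted shapes is present at this height, so the result so far is unchanged — 1 connected region; (rotated 25° about Z; rotation is an isometry so areas/perimeters/island counts are preserved). Overall, the cross-section is a single solid region. Island count = 1.

1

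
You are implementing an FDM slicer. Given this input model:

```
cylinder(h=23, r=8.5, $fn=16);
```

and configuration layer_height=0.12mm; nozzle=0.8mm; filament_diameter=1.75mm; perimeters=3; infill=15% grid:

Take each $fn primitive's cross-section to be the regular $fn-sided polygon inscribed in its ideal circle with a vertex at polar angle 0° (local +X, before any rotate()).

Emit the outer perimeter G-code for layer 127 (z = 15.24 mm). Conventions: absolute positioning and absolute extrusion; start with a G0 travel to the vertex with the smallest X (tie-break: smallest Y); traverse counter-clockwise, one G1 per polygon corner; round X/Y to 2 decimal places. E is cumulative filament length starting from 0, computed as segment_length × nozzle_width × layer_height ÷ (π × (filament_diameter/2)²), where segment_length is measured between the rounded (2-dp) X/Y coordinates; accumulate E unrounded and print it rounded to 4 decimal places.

At z = 15.24 mm: the r=8.5 cylinder gives a regular 16-gon of circumradius 8.5 (constant along its height). The outline is a single polygon with 16 vertices. Extrusion per mm of travel: 0.8 × 0.12 / (π × 0.875²) = 0.039912. Accumulating E over each segment gives final E = 2.1174.

G0 X-8.50 Y0.00 Z15.24
G1 X-7.85 Y-3.25 E0.1323
G1 X-6.01 Y-6.01 E0.2647
G1 X-3.25 Y-7.85 E0.3971
G1 X0.00 Y-8.50 E0.5294
G1 X3.25 Y-7.85 E0.6616
G1 X6.01 Y-6.01 E0.7940
G1 X7.85 Y-3.25 E0.9264
G1 X8.50 Y0.00 E1.0587
G1 X7.85 Y3.25 E1.1910
G1 X6.01 Y6.01 E1.3234
G1 X3.25 Y7.85 E1.4558
G1 X0.00 Y8.50 E1.5881
G1 X-3.25 Y7.85 E1.7203
G1 X-6.01 Y6.01 E1.8527
G1 X-7.85 Y3.25 E1.9851
G1 X-8.50 Y0.00 E2.1174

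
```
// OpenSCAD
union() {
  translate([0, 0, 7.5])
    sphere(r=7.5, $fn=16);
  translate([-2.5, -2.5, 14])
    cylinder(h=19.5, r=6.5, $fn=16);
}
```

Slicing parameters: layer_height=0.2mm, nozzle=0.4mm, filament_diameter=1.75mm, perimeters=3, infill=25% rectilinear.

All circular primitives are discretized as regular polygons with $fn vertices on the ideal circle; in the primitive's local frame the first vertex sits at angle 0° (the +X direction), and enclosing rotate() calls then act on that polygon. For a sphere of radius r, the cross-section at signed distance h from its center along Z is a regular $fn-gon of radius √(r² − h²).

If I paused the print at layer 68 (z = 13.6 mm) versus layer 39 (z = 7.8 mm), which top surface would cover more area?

Layer 68 (z = 13.6): the sphere: section is a regular 16-gon, circumradius = √(r²−h²) = √(7.5²−6.1²) = 4.363 (area = (16/2)·4.363²·sin(360°/16) = 58.29 mm²); the cylinder at (-2.5, -2.5) is not intersected at this z (z outside [14, 33.5]); Taking the union: only the r=7.5 sphere is present, so the union is just that shape — area = 58.29 mm². So its area = 58.29 mm². Layer 39 (z = 7.8): the r=7.5 sphere slices to a regular 16-gon of circumradius 7.494 (√(r²−h²) with h=0.3 from center) (area = (16/2)·7.494²·sin(360°/16) = 171.93 mm²); the cylinder at (-2.5, -2.5) is absent (z outside [14, 33.5]); Merging all regions: only the r=7.5 sphere is present, so the union is just that shape — area = 171.93 mm². So its area = 171.93 mm². Layer 39 is larger (171.93 vs 58.29 mm²).

layer 39 (z = 7.8 mm)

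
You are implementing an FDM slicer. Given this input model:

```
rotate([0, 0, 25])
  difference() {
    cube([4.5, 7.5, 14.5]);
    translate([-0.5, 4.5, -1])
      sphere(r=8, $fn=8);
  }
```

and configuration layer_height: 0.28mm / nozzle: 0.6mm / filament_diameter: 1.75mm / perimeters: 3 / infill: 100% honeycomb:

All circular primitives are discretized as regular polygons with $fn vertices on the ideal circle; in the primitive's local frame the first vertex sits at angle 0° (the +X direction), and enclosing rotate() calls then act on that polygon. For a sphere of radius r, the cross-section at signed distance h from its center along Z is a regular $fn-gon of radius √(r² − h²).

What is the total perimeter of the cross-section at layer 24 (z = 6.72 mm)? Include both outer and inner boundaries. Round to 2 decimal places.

25.56 mm

At z = 6.72 mm: the cube is present — its section is the full 4.5×7.5 rectangle (perimeter 24.00 mm); the r=8 sphere at (-0.5, 4.5) slices to a regular 8-gon of circumradius 2.098 (√(r²−h²) with h=7.72 from center) (perimeter = 2·8·2.098·sin(180°/8) = 12.85 mm); After the difference (first − rest): starting from the 4.5×7.5 cube, the r=8 sphere at (-0.5, 4.5) partially overlaps it — only the 4.23 mm² overlap (of its 12.45 mm²) is removed, clipping the outline — boundary = 25.56 mm; (whole slice rotated 25° about Z — lengths, areas and connectivity unchanged). Overall, the cross-section is a single solid region. Total boundary length (outer) = 25.56 mm.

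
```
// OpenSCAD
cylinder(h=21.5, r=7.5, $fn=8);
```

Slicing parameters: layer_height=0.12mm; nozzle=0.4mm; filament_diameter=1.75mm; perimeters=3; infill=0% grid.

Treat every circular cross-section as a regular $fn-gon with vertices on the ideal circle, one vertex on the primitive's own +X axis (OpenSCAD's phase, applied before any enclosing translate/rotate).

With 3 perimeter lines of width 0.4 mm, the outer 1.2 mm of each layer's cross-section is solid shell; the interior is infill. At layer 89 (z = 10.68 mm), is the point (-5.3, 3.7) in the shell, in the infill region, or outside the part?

At z = 10.68 mm: the cylinder: section is a regular 8-gon, circumradius r=7.5. Overall, the cross-section is a single solid region. The nearest boundary edge runs (-5.30, 5.30)→(-7.50, 0.00); distance from the point to it = 0.62 mm. The point is inside the cross-section, 0.62 mm from the nearest boundary — within the 1.2 mm shell band (3 × 0.4).

shell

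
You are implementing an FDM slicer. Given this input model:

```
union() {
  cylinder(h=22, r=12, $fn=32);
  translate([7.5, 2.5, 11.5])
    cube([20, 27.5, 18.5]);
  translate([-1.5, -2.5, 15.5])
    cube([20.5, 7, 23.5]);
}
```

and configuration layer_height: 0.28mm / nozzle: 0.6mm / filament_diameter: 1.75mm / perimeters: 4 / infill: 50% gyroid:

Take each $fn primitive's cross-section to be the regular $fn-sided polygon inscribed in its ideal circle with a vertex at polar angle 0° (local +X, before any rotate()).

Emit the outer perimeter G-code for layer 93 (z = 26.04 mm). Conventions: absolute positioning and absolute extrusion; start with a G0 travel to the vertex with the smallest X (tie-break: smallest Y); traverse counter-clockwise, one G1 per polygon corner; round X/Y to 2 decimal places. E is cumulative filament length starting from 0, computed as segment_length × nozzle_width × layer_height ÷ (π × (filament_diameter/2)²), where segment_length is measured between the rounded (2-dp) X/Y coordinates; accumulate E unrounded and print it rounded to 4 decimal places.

G0 X-1.50 Y-2.50 Z26.04
G1 X19.00 Y-2.50 E1.4318
G1 X19.00 Y2.50 E1.7811
G1 X27.50 Y2.50 E2.3748
G1 X27.50 Y30.00 E4.2955
G1 X7.50 Y30.00 E5.6925
G1 X7.50 Y4.50 E7.4736
G1 X-1.50 Y4.50 E8.1022
G1 X-1.50 Y-2.50 E8.5911

At z = 26.04 mm: the cylinder does not reach this height (z outside [0, 22]); the cube at (7.5, 2.5) is present — its section is the full 20×27.5 rectangle; the cube at (-1.5, -2.5) is present — its section is the full 20.5×7 rectangle; Combining (union): the regions partially overlap (shared area 23.00 mm²), so overlapping operands fuse into one piece — 1 connected region. The outline is a single polygon with 8 vertices. Extrusion per mm of travel: 0.6 × 0.28 / (π × 0.875²) = 0.069846. Accumulating E over each segment gives final E = 8.5911.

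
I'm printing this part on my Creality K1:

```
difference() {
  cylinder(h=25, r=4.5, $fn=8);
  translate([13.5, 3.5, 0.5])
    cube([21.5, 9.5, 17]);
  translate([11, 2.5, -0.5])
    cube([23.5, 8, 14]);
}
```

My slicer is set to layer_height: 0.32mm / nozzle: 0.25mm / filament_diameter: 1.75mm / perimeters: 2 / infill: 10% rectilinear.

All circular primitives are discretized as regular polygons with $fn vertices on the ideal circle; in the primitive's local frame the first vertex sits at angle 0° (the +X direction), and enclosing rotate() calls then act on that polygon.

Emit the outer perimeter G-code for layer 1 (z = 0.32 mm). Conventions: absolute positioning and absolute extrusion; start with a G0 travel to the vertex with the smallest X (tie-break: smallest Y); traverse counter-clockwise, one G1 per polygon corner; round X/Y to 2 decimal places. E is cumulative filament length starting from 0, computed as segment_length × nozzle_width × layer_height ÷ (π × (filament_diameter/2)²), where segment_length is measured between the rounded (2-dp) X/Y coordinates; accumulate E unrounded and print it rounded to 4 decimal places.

At z = 0.32 mm: the r=4.5 cylinder contributes a regular 8-gon of circumradius 4.5; the cube at (13.5, 3.5) does not reach this height (z outside [0.5, 17.5]); the 23.5×8 cube at (11, 2.5) contributes its full rectangle; Taking the first minus the rest: starting from the r=4.5 cylinder, the 23.5×8 cube at (11, 2.5) misses the remaining region (no effect) — 1 connected region. The outline is a single polygon with 8 vertices. Extrusion per mm of travel: 0.25 × 0.32 / (π × 0.875²) = 0.033260. Accumulating E over each segment gives final E = 0.9161.

G0 X-4.50 Y0.00 Z0.32
G1 X-3.18 Y-3.18 E0.1145
G1 X0.00 Y-4.50 E0.2290
G1 X3.18 Y-3.18 E0.3436
G1 X4.50 Y0.00 E0.4581
G1 X3.18 Y3.18 E0.5726
G1 X0.00 Y4.50 E0.6871
G1 X-3.18 Y3.18 E0.8016
G1 X-4.50 Y0.00 E0.9161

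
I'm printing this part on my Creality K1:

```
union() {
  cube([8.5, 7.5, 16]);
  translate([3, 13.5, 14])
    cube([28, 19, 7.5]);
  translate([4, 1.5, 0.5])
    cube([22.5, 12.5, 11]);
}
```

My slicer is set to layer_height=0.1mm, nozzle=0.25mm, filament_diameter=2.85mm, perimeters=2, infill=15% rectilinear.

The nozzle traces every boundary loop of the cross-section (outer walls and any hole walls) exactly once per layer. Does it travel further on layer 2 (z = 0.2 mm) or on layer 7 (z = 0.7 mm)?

layer 7 (z = 0.7 mm)

Layer 2 (z = 0.2): the cube is present — its section is the full 8.5×7.5 rectangle (perimeter 32.00 mm); the cube at (3, 13.5) does not reach this height (z outside [14, 21.5]); the cube at (4, 1.5) does not reach this height (z outside [0.5, 11.5]); Merging all regions: only the 8.5×7.5 cube is present, so the union is just that shape — boundary = 32.00 mm. So its perimeter = 32.00 mm. Layer 7 (z = 0.7): the 8.5×7.5 cube contributes its full rectangle (perimeter 32.00 mm); the cube at (3, 13.5) is absent (z outside [14, 21.5]); the cube at (4, 1.5) is present — its section is the full 22.5×12.5 rectangle (perimeter 70.00 mm); Merging all regions: the regions partially overlap (shared area 27.00 mm²), so the edge portions inside another operand are dropped and the merged outline is re-measured after clipping — boundary = 81.00 mm. So its perimeter = 81.00 mm. Layer 7 is larger (81.00 vs 32.00 mm).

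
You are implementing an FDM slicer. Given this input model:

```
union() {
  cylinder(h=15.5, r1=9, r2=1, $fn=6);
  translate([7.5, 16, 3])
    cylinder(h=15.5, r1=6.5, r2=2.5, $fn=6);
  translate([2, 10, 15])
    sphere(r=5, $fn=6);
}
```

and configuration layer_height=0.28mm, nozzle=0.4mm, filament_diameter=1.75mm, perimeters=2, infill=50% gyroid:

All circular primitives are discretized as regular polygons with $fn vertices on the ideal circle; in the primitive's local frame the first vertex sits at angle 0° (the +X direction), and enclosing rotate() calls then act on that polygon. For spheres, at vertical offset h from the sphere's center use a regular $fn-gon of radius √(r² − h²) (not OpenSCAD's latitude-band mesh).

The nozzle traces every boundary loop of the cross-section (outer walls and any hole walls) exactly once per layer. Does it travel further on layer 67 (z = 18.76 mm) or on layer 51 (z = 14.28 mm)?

Layer 67 (z = 18.76): the cone is not intersected at this z (z outside [0, 15.5]); the cone at (7.5, 16) is absent (z outside [3, 18.5]); the r=5 sphere at (2, 10) contributes a regular 6-gon of circumradius √(5²−3.76²) = 3.296 (perimeter = 2·6·3.296·sin(180°/6) = 19.77 mm); Taking the union: only the r=5 sphere at (2, 10) is present, so the union is just that shape — boundary = 19.77 mm. So its perimeter = 19.77 mm. Layer 51 (z = 14.28): the cone: at t=0.921 of its height the radius interpolates to r₁+(r₂−r₁)t = 1.630, giving a regular 6-gon of that circumradius (perimeter = 2·6·1.630·sin(180°/6) = 9.78 mm); the cone at (7.5, 16) (r1=6.5→r2=2.5) has section circumradius 3.589 here — a regular 6-gon (perimeter = 2·6·3.589·sin(180°/6) = 21.53 mm); the r=5 sphere at (2, 10) slices to a regular 6-gon of circumradius 4.948 (√(r²−h²) with h=0.72 from center) (perimeter = 2·6·4.948·sin(180°/6) = 29.69 mm); Merging all regions: the 3 present regions are separate (no shared area or edge), so areas and boundary lengths simply add and each stays a separate island — boundary = 61.00 mm. So its perimeter = 61.00 mm. Layer 51 is larger (61.00 vs 19.77 mm).

layer 51 (z = 14.28 mm)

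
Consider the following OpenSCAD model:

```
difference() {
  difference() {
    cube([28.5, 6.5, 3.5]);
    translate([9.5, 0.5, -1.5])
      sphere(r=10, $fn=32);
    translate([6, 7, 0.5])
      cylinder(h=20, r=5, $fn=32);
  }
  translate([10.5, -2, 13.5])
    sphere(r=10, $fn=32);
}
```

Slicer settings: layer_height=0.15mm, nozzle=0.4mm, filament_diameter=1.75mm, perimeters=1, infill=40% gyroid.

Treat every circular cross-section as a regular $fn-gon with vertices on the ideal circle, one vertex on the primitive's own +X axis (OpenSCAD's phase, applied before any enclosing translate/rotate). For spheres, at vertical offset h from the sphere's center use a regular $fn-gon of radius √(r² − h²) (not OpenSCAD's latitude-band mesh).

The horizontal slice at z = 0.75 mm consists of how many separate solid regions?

2

At z = 0.75 mm: the 28.5×6.5 cube contributes its full rectangle; the r=10 sphere at (9.5, 0.5) contributes a regular 32-gon of circumradius √(10²−2.25²) = 9.744; the cylinder at (6, 7): section is a regular 32-gon, circumradius r=5; After the difference (first − rest): starting from the 28.5×6.5 cube, the r=10 sphere at (9.5, 0.5) partially overlaps it — only the 117.96 mm² overlap (of its 296.34 mm²) is removed, clipping the outline; the r=5 cylinder at (6, 7) partially overlaps it — only the 0.37 mm² overlap (of its 78.04 mm²) is removed, clipping the outline — 2 connected regions; the sphere at (10.5, -2) is not intersected at this z (|z−center|=12.750 > r=10); After the difference (first − rest): none of the subtracted shapes is present at this height, so that combined region is unchanged — 2 connected regions. The result has 2 disconnected regions.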